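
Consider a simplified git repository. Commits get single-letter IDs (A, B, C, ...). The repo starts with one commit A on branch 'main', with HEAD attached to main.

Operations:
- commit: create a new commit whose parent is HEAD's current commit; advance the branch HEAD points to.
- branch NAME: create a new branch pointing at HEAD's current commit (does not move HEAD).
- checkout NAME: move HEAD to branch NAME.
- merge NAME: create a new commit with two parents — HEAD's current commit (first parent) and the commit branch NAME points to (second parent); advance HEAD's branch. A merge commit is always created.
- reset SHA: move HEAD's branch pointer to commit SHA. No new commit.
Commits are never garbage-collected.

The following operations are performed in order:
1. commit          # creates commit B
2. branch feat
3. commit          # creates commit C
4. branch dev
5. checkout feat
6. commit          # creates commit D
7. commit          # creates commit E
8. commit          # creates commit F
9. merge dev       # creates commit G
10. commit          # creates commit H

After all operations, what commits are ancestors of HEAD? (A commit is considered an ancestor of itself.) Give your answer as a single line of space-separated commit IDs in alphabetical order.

Answer: A B C D E F G H

Derivation:
After op 1 (commit): HEAD=main@B [main=B]
After op 2 (branch): HEAD=main@B [feat=B main=B]
After op 3 (commit): HEAD=main@C [feat=B main=C]
After op 4 (branch): HEAD=main@C [dev=C feat=B main=C]
After op 5 (checkout): HEAD=feat@B [dev=C feat=B main=C]
After op 6 (commit): HEAD=feat@D [dev=C feat=D main=C]
After op 7 (commit): HEAD=feat@E [dev=C feat=E main=C]
After op 8 (commit): HEAD=feat@F [dev=C feat=F main=C]
After op 9 (merge): HEAD=feat@G [dev=C feat=G main=C]
After op 10 (commit): HEAD=feat@H [dev=C feat=H main=C]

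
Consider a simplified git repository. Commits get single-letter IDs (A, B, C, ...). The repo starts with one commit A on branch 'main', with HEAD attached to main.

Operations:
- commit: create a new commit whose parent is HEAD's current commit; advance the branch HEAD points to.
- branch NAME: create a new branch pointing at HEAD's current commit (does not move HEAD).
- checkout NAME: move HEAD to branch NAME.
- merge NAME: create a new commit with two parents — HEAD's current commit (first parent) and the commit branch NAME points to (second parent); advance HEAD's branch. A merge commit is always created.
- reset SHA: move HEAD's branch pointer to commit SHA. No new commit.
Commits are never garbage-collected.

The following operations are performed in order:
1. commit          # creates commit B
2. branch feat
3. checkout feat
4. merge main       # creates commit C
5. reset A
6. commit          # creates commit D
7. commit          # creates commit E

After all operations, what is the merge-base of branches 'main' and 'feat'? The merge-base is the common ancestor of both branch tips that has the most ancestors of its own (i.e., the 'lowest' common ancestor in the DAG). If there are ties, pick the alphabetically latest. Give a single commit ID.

After op 1 (commit): HEAD=main@B [main=B]
After op 2 (branch): HEAD=main@B [feat=B main=B]
After op 3 (checkout): HEAD=feat@B [feat=B main=B]
After op 4 (merge): HEAD=feat@C [feat=C main=B]
After op 5 (reset): HEAD=feat@A [feat=A main=B]
After op 6 (commit): HEAD=feat@D [feat=D main=B]
After op 7 (commit): HEAD=feat@E [feat=E main=B]
ancestors(main=B): ['A', 'B']
ancestors(feat=E): ['A', 'D', 'E']
common: ['A']

Answer: A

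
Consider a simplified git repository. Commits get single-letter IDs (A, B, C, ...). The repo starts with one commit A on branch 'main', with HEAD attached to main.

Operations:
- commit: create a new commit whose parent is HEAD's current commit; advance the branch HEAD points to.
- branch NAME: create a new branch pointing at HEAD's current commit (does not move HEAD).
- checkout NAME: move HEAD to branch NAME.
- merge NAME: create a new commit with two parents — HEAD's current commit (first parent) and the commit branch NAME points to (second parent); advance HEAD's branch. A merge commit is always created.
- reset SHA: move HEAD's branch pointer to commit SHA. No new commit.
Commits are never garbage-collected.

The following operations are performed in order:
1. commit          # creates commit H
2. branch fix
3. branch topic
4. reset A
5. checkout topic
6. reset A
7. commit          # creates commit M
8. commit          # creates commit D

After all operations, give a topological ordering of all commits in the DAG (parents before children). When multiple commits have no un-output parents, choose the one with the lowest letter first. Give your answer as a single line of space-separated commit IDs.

After op 1 (commit): HEAD=main@H [main=H]
After op 2 (branch): HEAD=main@H [fix=H main=H]
After op 3 (branch): HEAD=main@H [fix=H main=H topic=H]
After op 4 (reset): HEAD=main@A [fix=H main=A topic=H]
After op 5 (checkout): HEAD=topic@H [fix=H main=A topic=H]
After op 6 (reset): HEAD=topic@A [fix=H main=A topic=A]
After op 7 (commit): HEAD=topic@M [fix=H main=A topic=M]
After op 8 (commit): HEAD=topic@D [fix=H main=A topic=D]
commit A: parents=[]
commit D: parents=['M']
commit H: parents=['A']
commit M: parents=['A']

Answer: A H M D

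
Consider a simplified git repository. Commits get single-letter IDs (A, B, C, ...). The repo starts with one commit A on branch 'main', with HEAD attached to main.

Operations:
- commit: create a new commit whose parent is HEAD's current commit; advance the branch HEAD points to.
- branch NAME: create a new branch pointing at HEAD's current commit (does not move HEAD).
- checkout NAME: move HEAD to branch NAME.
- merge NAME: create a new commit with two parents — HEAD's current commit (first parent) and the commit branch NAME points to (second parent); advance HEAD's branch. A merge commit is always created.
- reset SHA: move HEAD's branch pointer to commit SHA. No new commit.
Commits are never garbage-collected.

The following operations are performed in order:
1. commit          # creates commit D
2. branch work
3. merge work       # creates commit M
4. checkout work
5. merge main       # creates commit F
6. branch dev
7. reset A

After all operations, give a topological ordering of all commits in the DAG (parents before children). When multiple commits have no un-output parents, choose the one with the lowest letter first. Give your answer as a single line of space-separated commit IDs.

Answer: A D M F

Derivation:
After op 1 (commit): HEAD=main@D [main=D]
After op 2 (branch): HEAD=main@D [main=D work=D]
After op 3 (merge): HEAD=main@M [main=M work=D]
After op 4 (checkout): HEAD=work@D [main=M work=D]
After op 5 (merge): HEAD=work@F [main=M work=F]
After op 6 (branch): HEAD=work@F [dev=F main=M work=F]
After op 7 (reset): HEAD=work@A [dev=F main=M work=A]
commit A: parents=[]
commit D: parents=['A']
commit F: parents=['D', 'M']
commit M: parents=['D', 'D']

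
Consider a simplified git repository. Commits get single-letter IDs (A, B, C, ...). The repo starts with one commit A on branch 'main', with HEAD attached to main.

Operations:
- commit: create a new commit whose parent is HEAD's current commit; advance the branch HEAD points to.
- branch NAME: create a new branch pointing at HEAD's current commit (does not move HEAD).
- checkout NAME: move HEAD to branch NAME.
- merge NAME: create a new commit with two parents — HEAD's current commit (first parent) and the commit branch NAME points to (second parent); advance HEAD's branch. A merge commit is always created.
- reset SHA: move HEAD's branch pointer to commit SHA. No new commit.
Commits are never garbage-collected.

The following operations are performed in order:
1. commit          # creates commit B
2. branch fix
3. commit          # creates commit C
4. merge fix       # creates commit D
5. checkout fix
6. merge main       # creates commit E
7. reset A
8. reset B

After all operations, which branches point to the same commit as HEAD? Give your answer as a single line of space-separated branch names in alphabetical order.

Answer: fix

Derivation:
After op 1 (commit): HEAD=main@B [main=B]
After op 2 (branch): HEAD=main@B [fix=B main=B]
After op 3 (commit): HEAD=main@C [fix=B main=C]
After op 4 (merge): HEAD=main@D [fix=B main=D]
After op 5 (checkout): HEAD=fix@B [fix=B main=D]
After op 6 (merge): HEAD=fix@E [fix=E main=D]
After op 7 (reset): HEAD=fix@A [fix=A main=D]
After op 8 (reset): HEAD=fix@B [fix=B main=D]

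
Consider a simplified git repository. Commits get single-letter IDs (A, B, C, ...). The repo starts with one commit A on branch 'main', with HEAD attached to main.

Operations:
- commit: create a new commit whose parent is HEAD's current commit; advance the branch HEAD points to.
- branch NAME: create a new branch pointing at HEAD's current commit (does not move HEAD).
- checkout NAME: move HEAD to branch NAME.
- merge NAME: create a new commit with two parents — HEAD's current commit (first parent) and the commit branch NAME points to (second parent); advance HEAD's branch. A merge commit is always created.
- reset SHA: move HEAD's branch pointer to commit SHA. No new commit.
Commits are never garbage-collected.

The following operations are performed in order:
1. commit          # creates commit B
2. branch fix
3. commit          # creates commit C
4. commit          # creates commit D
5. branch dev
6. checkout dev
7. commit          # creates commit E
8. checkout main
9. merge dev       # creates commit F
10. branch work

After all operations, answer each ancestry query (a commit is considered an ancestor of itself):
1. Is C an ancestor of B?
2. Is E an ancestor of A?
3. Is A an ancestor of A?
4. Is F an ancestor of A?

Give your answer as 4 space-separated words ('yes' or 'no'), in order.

After op 1 (commit): HEAD=main@B [main=B]
After op 2 (branch): HEAD=main@B [fix=B main=B]
After op 3 (commit): HEAD=main@C [fix=B main=C]
After op 4 (commit): HEAD=main@D [fix=B main=D]
After op 5 (branch): HEAD=main@D [dev=D fix=B main=D]
After op 6 (checkout): HEAD=dev@D [dev=D fix=B main=D]
After op 7 (commit): HEAD=dev@E [dev=E fix=B main=D]
After op 8 (checkout): HEAD=main@D [dev=E fix=B main=D]
After op 9 (merge): HEAD=main@F [dev=E fix=B main=F]
After op 10 (branch): HEAD=main@F [dev=E fix=B main=F work=F]
ancestors(B) = {A,B}; C in? no
ancestors(A) = {A}; E in? no
ancestors(A) = {A}; A in? yes
ancestors(A) = {A}; F in? no

Answer: no no yes no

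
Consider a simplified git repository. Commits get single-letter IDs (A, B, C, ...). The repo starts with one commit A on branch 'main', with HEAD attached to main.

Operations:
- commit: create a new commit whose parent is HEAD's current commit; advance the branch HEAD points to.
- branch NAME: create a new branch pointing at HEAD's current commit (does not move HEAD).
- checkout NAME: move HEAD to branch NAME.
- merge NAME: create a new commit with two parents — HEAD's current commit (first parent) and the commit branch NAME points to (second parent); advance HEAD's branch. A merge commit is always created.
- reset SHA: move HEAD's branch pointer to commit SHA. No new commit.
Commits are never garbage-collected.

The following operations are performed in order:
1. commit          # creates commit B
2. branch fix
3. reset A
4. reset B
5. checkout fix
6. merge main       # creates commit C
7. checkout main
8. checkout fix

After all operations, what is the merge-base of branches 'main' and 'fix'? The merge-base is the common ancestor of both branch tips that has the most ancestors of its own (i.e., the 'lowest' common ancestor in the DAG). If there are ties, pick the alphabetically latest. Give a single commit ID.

After op 1 (commit): HEAD=main@B [main=B]
After op 2 (branch): HEAD=main@B [fix=B main=B]
After op 3 (reset): HEAD=main@A [fix=B main=A]
After op 4 (reset): HEAD=main@B [fix=B main=B]
After op 5 (checkout): HEAD=fix@B [fix=B main=B]
After op 6 (merge): HEAD=fix@C [fix=C main=B]
After op 7 (checkout): HEAD=main@B [fix=C main=B]
After op 8 (checkout): HEAD=fix@C [fix=C main=B]
ancestors(main=B): ['A', 'B']
ancestors(fix=C): ['A', 'B', 'C']
common: ['A', 'B']

Answer: B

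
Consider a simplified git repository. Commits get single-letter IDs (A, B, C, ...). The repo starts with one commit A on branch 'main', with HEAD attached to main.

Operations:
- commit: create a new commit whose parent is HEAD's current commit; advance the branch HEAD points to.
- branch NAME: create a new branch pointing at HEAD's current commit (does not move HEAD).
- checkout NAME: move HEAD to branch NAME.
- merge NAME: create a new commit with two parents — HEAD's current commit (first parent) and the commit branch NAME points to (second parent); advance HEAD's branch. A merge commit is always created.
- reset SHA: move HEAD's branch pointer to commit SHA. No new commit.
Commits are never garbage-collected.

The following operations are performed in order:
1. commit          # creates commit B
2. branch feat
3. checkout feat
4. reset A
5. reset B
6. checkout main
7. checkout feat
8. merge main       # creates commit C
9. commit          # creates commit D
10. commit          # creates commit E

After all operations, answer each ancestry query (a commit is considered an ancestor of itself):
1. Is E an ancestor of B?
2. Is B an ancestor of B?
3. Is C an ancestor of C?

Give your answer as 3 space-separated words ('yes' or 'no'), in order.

After op 1 (commit): HEAD=main@B [main=B]
After op 2 (branch): HEAD=main@B [feat=B main=B]
After op 3 (checkout): HEAD=feat@B [feat=B main=B]
After op 4 (reset): HEAD=feat@A [feat=A main=B]
After op 5 (reset): HEAD=feat@B [feat=B main=B]
After op 6 (checkout): HEAD=main@B [feat=B main=B]
After op 7 (checkout): HEAD=feat@B [feat=B main=B]
After op 8 (merge): HEAD=feat@C [feat=C main=B]
After op 9 (commit): HEAD=feat@D [feat=D main=B]
After op 10 (commit): HEAD=feat@E [feat=E main=B]
ancestors(B) = {A,B}; E in? no
ancestors(B) = {A,B}; B in? yes
ancestors(C) = {A,B,C}; C in? yes

Answer: no yes yes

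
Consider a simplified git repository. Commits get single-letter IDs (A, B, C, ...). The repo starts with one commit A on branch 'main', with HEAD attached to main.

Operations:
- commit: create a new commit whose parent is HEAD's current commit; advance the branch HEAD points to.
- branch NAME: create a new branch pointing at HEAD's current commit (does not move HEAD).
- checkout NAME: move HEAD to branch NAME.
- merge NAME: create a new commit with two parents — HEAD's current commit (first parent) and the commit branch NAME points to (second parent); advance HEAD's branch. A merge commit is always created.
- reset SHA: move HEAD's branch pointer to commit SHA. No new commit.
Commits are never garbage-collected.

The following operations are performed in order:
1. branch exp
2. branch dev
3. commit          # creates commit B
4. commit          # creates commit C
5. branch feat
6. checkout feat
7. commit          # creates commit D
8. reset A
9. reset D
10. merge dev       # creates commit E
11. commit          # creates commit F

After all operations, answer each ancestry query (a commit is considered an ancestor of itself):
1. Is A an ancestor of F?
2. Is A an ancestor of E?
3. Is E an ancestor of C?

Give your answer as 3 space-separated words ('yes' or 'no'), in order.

Answer: yes yes no

Derivation:
After op 1 (branch): HEAD=main@A [exp=A main=A]
After op 2 (branch): HEAD=main@A [dev=A exp=A main=A]
After op 3 (commit): HEAD=main@B [dev=A exp=A main=B]
After op 4 (commit): HEAD=main@C [dev=A exp=A main=C]
After op 5 (branch): HEAD=main@C [dev=A exp=A feat=C main=C]
After op 6 (checkout): HEAD=feat@C [dev=A exp=A feat=C main=C]
After op 7 (commit): HEAD=feat@D [dev=A exp=A feat=D main=C]
After op 8 (reset): HEAD=feat@A [dev=A exp=A feat=A main=C]
After op 9 (reset): HEAD=feat@D [dev=A exp=A feat=D main=C]
After op 10 (merge): HEAD=feat@E [dev=A exp=A feat=E main=C]
After op 11 (commit): HEAD=feat@F [dev=A exp=A feat=F main=C]
ancestors(F) = {A,B,C,D,E,F}; A in? yes
ancestors(E) = {A,B,C,D,E}; A in? yes
ancestors(C) = {A,B,C}; E in? no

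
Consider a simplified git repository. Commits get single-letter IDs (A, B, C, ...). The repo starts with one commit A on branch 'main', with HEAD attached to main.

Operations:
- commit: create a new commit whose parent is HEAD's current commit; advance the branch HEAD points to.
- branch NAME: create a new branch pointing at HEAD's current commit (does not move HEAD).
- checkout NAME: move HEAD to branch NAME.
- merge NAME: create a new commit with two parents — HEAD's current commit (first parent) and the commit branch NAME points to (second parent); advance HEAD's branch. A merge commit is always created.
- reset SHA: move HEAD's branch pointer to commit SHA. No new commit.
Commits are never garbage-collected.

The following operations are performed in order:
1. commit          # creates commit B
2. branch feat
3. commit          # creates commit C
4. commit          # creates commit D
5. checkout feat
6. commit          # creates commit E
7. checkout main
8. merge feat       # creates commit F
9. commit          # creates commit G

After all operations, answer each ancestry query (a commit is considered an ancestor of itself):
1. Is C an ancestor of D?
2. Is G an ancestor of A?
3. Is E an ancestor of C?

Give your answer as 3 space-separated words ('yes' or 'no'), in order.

Answer: yes no no

Derivation:
After op 1 (commit): HEAD=main@B [main=B]
After op 2 (branch): HEAD=main@B [feat=B main=B]
After op 3 (commit): HEAD=main@C [feat=B main=C]
After op 4 (commit): HEAD=main@D [feat=B main=D]
After op 5 (checkout): HEAD=feat@B [feat=B main=D]
After op 6 (commit): HEAD=feat@E [feat=E main=D]
After op 7 (checkout): HEAD=main@D [feat=E main=D]
After op 8 (merge): HEAD=main@F [feat=E main=F]
After op 9 (commit): HEAD=main@G [feat=E main=G]
ancestors(D) = {A,B,C,D}; C in? yes
ancestors(A) = {A}; G in? no
ancestors(C) = {A,B,C}; E in? no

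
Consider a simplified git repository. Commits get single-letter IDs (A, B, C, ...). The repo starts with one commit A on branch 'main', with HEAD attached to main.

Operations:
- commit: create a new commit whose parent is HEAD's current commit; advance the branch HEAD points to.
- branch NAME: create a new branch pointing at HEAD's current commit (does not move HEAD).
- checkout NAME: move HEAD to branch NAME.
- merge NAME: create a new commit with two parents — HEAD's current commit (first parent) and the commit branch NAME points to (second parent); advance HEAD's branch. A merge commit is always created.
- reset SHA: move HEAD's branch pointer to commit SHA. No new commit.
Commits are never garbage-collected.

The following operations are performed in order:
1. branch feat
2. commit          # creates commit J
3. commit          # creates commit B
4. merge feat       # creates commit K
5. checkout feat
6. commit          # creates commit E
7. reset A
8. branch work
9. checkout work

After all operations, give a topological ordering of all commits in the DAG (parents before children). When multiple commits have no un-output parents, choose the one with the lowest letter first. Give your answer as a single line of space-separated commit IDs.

Answer: A E J B K

Derivation:
After op 1 (branch): HEAD=main@A [feat=A main=A]
After op 2 (commit): HEAD=main@J [feat=A main=J]
After op 3 (commit): HEAD=main@B [feat=A main=B]
After op 4 (merge): HEAD=main@K [feat=A main=K]
After op 5 (checkout): HEAD=feat@A [feat=A main=K]
After op 6 (commit): HEAD=feat@E [feat=E main=K]
After op 7 (reset): HEAD=feat@A [feat=A main=K]
After op 8 (branch): HEAD=feat@A [feat=A main=K work=A]
After op 9 (checkout): HEAD=work@A [feat=A main=K work=A]
commit A: parents=[]
commit B: parents=['J']
commit E: parents=['A']
commit J: parents=['A']
commit K: parents=['B', 'A']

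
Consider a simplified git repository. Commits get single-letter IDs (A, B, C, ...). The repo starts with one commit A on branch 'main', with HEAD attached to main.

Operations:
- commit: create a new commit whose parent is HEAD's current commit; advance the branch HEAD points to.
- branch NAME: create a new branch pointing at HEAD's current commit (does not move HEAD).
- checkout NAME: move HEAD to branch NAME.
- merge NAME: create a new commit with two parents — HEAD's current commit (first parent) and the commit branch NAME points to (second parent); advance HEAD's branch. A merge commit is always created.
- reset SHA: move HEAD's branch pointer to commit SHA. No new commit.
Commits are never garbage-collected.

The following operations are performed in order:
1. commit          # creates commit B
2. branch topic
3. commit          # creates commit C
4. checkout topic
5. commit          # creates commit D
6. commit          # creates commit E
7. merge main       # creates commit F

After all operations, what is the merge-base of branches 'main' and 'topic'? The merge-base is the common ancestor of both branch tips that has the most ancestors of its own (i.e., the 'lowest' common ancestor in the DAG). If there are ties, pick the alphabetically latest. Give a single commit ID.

After op 1 (commit): HEAD=main@B [main=B]
After op 2 (branch): HEAD=main@B [main=B topic=B]
After op 3 (commit): HEAD=main@C [main=C topic=B]
After op 4 (checkout): HEAD=topic@B [main=C topic=B]
After op 5 (commit): HEAD=topic@D [main=C topic=D]
After op 6 (commit): HEAD=topic@E [main=C topic=E]
After op 7 (merge): HEAD=topic@F [main=C topic=F]
ancestors(main=C): ['A', 'B', 'C']
ancestors(topic=F): ['A', 'B', 'C', 'D', 'E', 'F']
common: ['A', 'B', 'C']

Answer: C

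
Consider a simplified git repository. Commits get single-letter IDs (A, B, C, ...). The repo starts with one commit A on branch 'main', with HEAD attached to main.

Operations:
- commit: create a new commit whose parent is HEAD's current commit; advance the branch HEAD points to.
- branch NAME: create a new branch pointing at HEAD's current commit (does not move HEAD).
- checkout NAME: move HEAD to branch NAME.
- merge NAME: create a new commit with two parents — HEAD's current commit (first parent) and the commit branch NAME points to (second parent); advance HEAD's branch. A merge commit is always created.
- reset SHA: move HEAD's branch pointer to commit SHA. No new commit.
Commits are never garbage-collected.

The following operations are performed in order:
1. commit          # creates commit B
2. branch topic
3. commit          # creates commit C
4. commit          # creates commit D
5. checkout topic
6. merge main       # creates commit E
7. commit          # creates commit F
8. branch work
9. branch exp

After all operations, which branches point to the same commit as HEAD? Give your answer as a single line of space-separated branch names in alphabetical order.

Answer: exp topic work

Derivation:
After op 1 (commit): HEAD=main@B [main=B]
After op 2 (branch): HEAD=main@B [main=B topic=B]
After op 3 (commit): HEAD=main@C [main=C topic=B]
After op 4 (commit): HEAD=main@D [main=D topic=B]
After op 5 (checkout): HEAD=topic@B [main=D topic=B]
After op 6 (merge): HEAD=topic@E [main=D topic=E]
After op 7 (commit): HEAD=topic@F [main=D topic=F]
After op 8 (branch): HEAD=topic@F [main=D topic=F work=F]
After op 9 (branch): HEAD=topic@F [exp=F main=D topic=F work=F]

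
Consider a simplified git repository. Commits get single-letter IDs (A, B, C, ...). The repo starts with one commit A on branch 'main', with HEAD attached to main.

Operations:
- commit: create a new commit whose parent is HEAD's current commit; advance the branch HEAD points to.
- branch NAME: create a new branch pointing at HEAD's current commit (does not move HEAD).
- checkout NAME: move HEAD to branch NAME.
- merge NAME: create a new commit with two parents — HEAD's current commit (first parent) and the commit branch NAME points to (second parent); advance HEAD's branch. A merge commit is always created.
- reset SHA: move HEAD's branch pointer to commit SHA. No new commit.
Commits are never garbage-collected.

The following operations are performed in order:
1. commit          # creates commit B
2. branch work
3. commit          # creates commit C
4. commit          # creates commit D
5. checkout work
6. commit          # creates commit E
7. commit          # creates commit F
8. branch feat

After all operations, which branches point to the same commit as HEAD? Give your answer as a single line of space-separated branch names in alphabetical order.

After op 1 (commit): HEAD=main@B [main=B]
After op 2 (branch): HEAD=main@B [main=B work=B]
After op 3 (commit): HEAD=main@C [main=C work=B]
After op 4 (commit): HEAD=main@D [main=D work=B]
After op 5 (checkout): HEAD=work@B [main=D work=B]
After op 6 (commit): HEAD=work@E [main=D work=E]
After op 7 (commit): HEAD=work@F [main=D work=F]
After op 8 (branch): HEAD=work@F [feat=F main=D work=F]

Answer: feat work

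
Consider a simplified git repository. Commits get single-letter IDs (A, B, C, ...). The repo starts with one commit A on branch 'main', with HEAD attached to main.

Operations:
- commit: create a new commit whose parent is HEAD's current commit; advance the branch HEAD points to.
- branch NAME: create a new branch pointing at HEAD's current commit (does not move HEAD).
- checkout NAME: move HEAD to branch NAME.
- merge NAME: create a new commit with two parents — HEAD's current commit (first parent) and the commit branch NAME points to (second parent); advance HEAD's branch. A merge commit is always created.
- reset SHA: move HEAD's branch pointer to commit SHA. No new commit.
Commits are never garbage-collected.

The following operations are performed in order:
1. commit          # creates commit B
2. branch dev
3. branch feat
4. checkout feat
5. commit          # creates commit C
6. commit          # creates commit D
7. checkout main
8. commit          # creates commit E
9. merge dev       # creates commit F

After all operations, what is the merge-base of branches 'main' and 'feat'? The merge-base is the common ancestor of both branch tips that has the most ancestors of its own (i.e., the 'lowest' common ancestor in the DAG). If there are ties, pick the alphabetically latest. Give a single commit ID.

Answer: B

Derivation:
After op 1 (commit): HEAD=main@B [main=B]
After op 2 (branch): HEAD=main@B [dev=B main=B]
After op 3 (branch): HEAD=main@B [dev=B feat=B main=B]
After op 4 (checkout): HEAD=feat@B [dev=B feat=B main=B]
After op 5 (commit): HEAD=feat@C [dev=B feat=C main=B]
After op 6 (commit): HEAD=feat@D [dev=B feat=D main=B]
After op 7 (checkout): HEAD=main@B [dev=B feat=D main=B]
After op 8 (commit): HEAD=main@E [dev=B feat=D main=E]
After op 9 (merge): HEAD=main@F [dev=B feat=D main=F]
ancestors(main=F): ['A', 'B', 'E', 'F']
ancestors(feat=D): ['A', 'B', 'C', 'D']
common: ['A', 'B']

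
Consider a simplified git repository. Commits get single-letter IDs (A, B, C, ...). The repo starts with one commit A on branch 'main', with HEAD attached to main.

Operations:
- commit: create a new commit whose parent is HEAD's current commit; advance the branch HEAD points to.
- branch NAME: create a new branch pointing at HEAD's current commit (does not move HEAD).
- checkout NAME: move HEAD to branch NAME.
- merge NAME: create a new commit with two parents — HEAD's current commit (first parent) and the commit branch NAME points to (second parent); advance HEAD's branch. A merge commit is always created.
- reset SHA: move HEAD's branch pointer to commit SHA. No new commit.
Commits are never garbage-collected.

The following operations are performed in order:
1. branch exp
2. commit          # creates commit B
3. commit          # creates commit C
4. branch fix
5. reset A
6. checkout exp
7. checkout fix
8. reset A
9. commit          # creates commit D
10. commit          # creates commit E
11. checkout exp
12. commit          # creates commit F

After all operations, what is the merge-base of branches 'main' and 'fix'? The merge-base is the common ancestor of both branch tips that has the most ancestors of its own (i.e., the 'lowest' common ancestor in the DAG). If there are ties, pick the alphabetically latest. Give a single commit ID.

Answer: A

Derivation:
After op 1 (branch): HEAD=main@A [exp=A main=A]
After op 2 (commit): HEAD=main@B [exp=A main=B]
After op 3 (commit): HEAD=main@C [exp=A main=C]
After op 4 (branch): HEAD=main@C [exp=A fix=C main=C]
After op 5 (reset): HEAD=main@A [exp=A fix=C main=A]
After op 6 (checkout): HEAD=exp@A [exp=A fix=C main=A]
After op 7 (checkout): HEAD=fix@C [exp=A fix=C main=A]
After op 8 (reset): HEAD=fix@A [exp=A fix=A main=A]
After op 9 (commit): HEAD=fix@D [exp=A fix=D main=A]
After op 10 (commit): HEAD=fix@E [exp=A fix=E main=A]
After op 11 (checkout): HEAD=exp@A [exp=A fix=E main=A]
After op 12 (commit): HEAD=exp@F [exp=F fix=E main=A]
ancestors(main=A): ['A']
ancestors(fix=E): ['A', 'D', 'E']
common: ['A']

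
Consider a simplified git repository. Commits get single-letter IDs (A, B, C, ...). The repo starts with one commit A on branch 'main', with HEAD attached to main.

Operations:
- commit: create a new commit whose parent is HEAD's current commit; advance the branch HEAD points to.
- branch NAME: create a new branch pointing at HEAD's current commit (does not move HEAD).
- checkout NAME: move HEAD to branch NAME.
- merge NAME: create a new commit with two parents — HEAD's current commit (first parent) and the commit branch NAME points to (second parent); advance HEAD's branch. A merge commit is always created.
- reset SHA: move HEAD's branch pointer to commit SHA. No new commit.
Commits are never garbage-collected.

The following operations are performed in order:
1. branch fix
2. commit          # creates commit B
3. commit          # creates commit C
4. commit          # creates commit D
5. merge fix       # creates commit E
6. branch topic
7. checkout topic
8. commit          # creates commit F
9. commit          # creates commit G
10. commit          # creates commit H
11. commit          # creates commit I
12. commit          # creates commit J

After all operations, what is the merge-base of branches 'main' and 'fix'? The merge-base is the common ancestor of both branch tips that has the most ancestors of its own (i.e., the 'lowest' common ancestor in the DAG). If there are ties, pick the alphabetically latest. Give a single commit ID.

After op 1 (branch): HEAD=main@A [fix=A main=A]
After op 2 (commit): HEAD=main@B [fix=A main=B]
After op 3 (commit): HEAD=main@C [fix=A main=C]
After op 4 (commit): HEAD=main@D [fix=A main=D]
After op 5 (merge): HEAD=main@E [fix=A main=E]
After op 6 (branch): HEAD=main@E [fix=A main=E topic=E]
After op 7 (checkout): HEAD=topic@E [fix=A main=E topic=E]
After op 8 (commit): HEAD=topic@F [fix=A main=E topic=F]
After op 9 (commit): HEAD=topic@G [fix=A main=E topic=G]
After op 10 (commit): HEAD=topic@H [fix=A main=E topic=H]
After op 11 (commit): HEAD=topic@I [fix=A main=E topic=I]
After op 12 (commit): HEAD=topic@J [fix=A main=E topic=J]
ancestors(main=E): ['A', 'B', 'C', 'D', 'E']
ancestors(fix=A): ['A']
common: ['A']

Answer: A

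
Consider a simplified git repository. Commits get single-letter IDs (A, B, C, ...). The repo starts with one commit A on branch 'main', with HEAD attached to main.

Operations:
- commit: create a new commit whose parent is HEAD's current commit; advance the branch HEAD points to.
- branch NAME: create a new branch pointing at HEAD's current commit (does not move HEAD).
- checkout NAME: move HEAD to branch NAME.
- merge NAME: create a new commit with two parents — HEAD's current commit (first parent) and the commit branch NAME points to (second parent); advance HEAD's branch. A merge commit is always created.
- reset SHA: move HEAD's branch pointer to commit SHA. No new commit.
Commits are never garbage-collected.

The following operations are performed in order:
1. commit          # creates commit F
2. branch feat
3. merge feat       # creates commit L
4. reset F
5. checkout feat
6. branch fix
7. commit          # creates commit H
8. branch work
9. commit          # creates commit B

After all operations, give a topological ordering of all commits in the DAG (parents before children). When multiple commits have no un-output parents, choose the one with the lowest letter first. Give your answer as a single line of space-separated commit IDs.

After op 1 (commit): HEAD=main@F [main=F]
After op 2 (branch): HEAD=main@F [feat=F main=F]
After op 3 (merge): HEAD=main@L [feat=F main=L]
After op 4 (reset): HEAD=main@F [feat=F main=F]
After op 5 (checkout): HEAD=feat@F [feat=F main=F]
After op 6 (branch): HEAD=feat@F [feat=F fix=F main=F]
After op 7 (commit): HEAD=feat@H [feat=H fix=F main=F]
After op 8 (branch): HEAD=feat@H [feat=H fix=F main=F work=H]
After op 9 (commit): HEAD=feat@B [feat=B fix=F main=F work=H]
commit A: parents=[]
commit B: parents=['H']
commit F: parents=['A']
commit H: parents=['F']
commit L: parents=['F', 'F']

Answer: A F H B L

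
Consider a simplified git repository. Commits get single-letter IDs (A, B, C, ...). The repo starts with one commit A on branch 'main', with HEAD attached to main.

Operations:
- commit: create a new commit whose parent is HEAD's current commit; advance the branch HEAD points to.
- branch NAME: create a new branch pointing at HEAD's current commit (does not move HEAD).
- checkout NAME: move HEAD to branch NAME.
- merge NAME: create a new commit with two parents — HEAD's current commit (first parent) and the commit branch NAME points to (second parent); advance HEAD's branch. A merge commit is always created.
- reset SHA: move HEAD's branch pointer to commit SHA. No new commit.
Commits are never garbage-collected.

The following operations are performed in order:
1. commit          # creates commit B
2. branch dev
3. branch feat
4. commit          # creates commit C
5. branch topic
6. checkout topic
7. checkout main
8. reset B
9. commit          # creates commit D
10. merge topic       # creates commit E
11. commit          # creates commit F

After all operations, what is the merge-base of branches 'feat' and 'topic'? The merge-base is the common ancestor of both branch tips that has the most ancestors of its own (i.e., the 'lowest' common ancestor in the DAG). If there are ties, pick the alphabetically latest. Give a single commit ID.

After op 1 (commit): HEAD=main@B [main=B]
After op 2 (branch): HEAD=main@B [dev=B main=B]
After op 3 (branch): HEAD=main@B [dev=B feat=B main=B]
After op 4 (commit): HEAD=main@C [dev=B feat=B main=C]
After op 5 (branch): HEAD=main@C [dev=B feat=B main=C topic=C]
After op 6 (checkout): HEAD=topic@C [dev=B feat=B main=C topic=C]
After op 7 (checkout): HEAD=main@C [dev=B feat=B main=C topic=C]
After op 8 (reset): HEAD=main@B [dev=B feat=B main=B topic=C]
After op 9 (commit): HEAD=main@D [dev=B feat=B main=D topic=C]
After op 10 (merge): HEAD=main@E [dev=B feat=B main=E topic=C]
After op 11 (commit): HEAD=main@F [dev=B feat=B main=F topic=C]
ancestors(feat=B): ['A', 'B']
ancestors(topic=C): ['A', 'B', 'C']
common: ['A', 'B']

Answer: B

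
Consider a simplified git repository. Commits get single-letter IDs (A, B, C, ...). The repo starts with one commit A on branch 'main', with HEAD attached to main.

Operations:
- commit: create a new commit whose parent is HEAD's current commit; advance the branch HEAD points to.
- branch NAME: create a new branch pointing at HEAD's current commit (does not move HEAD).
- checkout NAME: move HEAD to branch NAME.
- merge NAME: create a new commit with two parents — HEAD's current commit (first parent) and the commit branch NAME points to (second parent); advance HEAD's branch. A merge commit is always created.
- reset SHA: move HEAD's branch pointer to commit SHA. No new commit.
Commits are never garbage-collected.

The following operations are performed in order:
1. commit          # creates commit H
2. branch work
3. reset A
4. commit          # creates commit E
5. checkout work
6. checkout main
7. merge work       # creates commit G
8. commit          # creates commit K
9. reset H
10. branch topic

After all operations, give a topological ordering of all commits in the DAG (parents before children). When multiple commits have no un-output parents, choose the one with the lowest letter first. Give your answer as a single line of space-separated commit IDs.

After op 1 (commit): HEAD=main@H [main=H]
After op 2 (branch): HEAD=main@H [main=H work=H]
After op 3 (reset): HEAD=main@A [main=A work=H]
After op 4 (commit): HEAD=main@E [main=E work=H]
After op 5 (checkout): HEAD=work@H [main=E work=H]
After op 6 (checkout): HEAD=main@E [main=E work=H]
After op 7 (merge): HEAD=main@G [main=G work=H]
After op 8 (commit): HEAD=main@K [main=K work=H]
After op 9 (reset): HEAD=main@H [main=H work=H]
After op 10 (branch): HEAD=main@H [main=H topic=H work=H]
commit A: parents=[]
commit E: parents=['A']
commit G: parents=['E', 'H']
commit H: parents=['A']
commit K: parents=['G']

Answer: A E H G K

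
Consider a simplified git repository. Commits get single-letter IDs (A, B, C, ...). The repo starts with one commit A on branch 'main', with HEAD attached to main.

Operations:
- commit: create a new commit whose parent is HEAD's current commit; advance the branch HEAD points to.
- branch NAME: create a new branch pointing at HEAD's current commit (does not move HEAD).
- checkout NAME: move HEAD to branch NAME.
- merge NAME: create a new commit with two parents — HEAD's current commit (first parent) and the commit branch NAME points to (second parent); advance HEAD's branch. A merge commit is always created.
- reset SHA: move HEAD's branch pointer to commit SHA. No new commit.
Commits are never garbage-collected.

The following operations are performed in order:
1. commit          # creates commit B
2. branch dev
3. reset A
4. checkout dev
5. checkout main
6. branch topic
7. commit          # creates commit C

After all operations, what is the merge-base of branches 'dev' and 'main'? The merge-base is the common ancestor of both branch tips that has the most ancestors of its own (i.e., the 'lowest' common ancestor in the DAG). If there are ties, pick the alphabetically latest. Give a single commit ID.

After op 1 (commit): HEAD=main@B [main=B]
After op 2 (branch): HEAD=main@B [dev=B main=B]
After op 3 (reset): HEAD=main@A [dev=B main=A]
After op 4 (checkout): HEAD=dev@B [dev=B main=A]
After op 5 (checkout): HEAD=main@A [dev=B main=A]
After op 6 (branch): HEAD=main@A [dev=B main=A topic=A]
After op 7 (commit): HEAD=main@C [dev=B main=C topic=A]
ancestors(dev=B): ['A', 'B']
ancestors(main=C): ['A', 'C']
common: ['A']

Answer: A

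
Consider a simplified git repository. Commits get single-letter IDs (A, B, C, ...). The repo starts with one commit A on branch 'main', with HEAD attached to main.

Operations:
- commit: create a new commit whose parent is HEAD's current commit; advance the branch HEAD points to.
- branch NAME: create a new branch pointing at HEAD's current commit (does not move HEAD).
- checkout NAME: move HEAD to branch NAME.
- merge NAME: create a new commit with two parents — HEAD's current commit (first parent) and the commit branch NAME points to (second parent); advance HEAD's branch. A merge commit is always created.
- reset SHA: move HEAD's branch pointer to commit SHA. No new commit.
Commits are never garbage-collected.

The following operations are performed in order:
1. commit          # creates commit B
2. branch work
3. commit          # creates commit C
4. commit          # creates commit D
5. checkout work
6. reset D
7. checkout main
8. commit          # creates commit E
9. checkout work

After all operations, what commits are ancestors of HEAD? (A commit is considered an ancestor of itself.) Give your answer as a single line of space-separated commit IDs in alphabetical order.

Answer: A B C D

Derivation:
After op 1 (commit): HEAD=main@B [main=B]
After op 2 (branch): HEAD=main@B [main=B work=B]
After op 3 (commit): HEAD=main@C [main=C work=B]
After op 4 (commit): HEAD=main@D [main=D work=B]
After op 5 (checkout): HEAD=work@B [main=D work=B]
After op 6 (reset): HEAD=work@D [main=D work=D]
After op 7 (checkout): HEAD=main@D [main=D work=D]
After op 8 (commit): HEAD=main@E [main=E work=D]
After op 9 (checkout): HEAD=work@D [main=E work=D]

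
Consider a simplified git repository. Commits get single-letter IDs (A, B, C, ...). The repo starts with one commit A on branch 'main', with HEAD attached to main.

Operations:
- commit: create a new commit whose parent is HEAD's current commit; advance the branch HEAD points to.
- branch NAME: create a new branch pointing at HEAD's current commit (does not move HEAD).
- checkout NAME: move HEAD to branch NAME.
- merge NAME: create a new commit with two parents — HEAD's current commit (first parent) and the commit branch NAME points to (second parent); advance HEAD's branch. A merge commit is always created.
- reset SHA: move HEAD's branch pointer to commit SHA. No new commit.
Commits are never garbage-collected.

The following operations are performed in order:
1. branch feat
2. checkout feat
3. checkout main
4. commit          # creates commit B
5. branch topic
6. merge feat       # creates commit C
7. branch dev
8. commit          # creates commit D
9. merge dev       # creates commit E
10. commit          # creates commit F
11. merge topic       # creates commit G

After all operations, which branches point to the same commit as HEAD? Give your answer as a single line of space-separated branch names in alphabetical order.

After op 1 (branch): HEAD=main@A [feat=A main=A]
After op 2 (checkout): HEAD=feat@A [feat=A main=A]
After op 3 (checkout): HEAD=main@A [feat=A main=A]
After op 4 (commit): HEAD=main@B [feat=A main=B]
After op 5 (branch): HEAD=main@B [feat=A main=B topic=B]
After op 6 (merge): HEAD=main@C [feat=A main=C topic=B]
After op 7 (branch): HEAD=main@C [dev=C feat=A main=C topic=B]
After op 8 (commit): HEAD=main@D [dev=C feat=A main=D topic=B]
After op 9 (merge): HEAD=main@E [dev=C feat=A main=E topic=B]
After op 10 (commit): HEAD=main@F [dev=C feat=A main=F topic=B]
After op 11 (merge): HEAD=main@G [dev=C feat=A main=G topic=B]

Answer: main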